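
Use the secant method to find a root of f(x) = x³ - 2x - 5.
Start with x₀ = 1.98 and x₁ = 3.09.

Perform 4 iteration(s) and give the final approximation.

f(x) = x³ - 2x - 5
x₀ = 1.98, x₁ = 3.09

Secant formula: x_{n+1} = x_n - f(x_n)(x_n - x_{n-1})/(f(x_n) - f(x_{n-1}))

Iteration 1:
  f(1.980000) = -1.197608
  f(3.090000) = 18.323629
  x_2 = 3.090000 - 18.323629×(3.090000 - 1.980000)/(18.323629 - (-1.197608))
       = 2.048097
Iteration 2:
  f(3.090000) = 18.323629
  f(2.048097) = -0.505035
  x_3 = 2.048097 - (-0.505035)×(2.048097 - 3.090000)/(-0.505035 - 18.323629)
       = 2.076044
Iteration 3:
  f(2.048097) = -0.505035
  f(2.076044) = -0.204424
  x_4 = 2.076044 - (-0.204424)×(2.076044 - 2.048097)/(-0.204424 - (-0.505035))
       = 2.095049
Iteration 4:
  f(2.076044) = -0.204424
  f(2.095049) = 0.005549
  x_5 = 2.095049 - 0.005549×(2.095049 - 2.076044)/(0.005549 - (-0.204424))
       = 2.094546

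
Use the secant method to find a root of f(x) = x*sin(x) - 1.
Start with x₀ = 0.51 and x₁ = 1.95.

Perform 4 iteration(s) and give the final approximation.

f(x) = x*sin(x) - 1
x₀ = 0.51, x₁ = 1.95

Secant formula: x_{n+1} = x_n - f(x_n)(x_n - x_{n-1})/(f(x_n) - f(x_{n-1}))

Iteration 1:
  f(0.510000) = -0.751030
  f(1.950000) = 0.811471
  x_2 = 1.950000 - 0.811471×(1.950000 - 0.510000)/(0.811471 - (-0.751030))
       = 1.202148
Iteration 2:
  f(1.950000) = 0.811471
  f(1.202148) = 0.121383
  x_3 = 1.202148 - 0.121383×(1.202148 - 1.950000)/(0.121383 - 0.811471)
       = 1.070606
Iteration 3:
  f(1.202148) = 0.121383
  f(1.070606) = -0.060553
  x_4 = 1.070606 - (-0.060553)×(1.070606 - 1.202148)/(-0.060553 - 0.121383)
       = 1.114387
Iteration 4:
  f(1.070606) = -0.060553
  f(1.114387) = 0.000319
  x_5 = 1.114387 - 0.000319×(1.114387 - 1.070606)/(0.000319 - (-0.060553))
       = 1.114157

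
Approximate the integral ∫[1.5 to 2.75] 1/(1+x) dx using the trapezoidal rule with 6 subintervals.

f(x) = 1/(1+x)
a = 1.5, b = 2.75, n = 6
h = (b - a)/n = 0.208333

Trapezoidal rule: (h/2)[f(x₀) + 2f(x₁) + 2f(x₂) + ... + f(xₙ)]

x_0 = 1.5000, f(x_0) = 0.400000, coefficient = 1
x_1 = 1.7083, f(x_1) = 0.369231, coefficient = 2
x_2 = 1.9167, f(x_2) = 0.342857, coefficient = 2
x_3 = 2.1250, f(x_3) = 0.320000, coefficient = 2
x_4 = 2.3333, f(x_4) = 0.300000, coefficient = 2
x_5 = 2.5417, f(x_5) = 0.282353, coefficient = 2
x_6 = 2.7500, f(x_6) = 0.266667, coefficient = 1

I ≈ (0.208333/2) × 3.895548 = 0.405786
Exact value: 0.405465
Error: 0.000321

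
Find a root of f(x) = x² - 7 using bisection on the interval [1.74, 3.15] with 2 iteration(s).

f(x) = x² - 7
Initial interval: [1.74, 3.15]

Iteration 1:
  c_1 = (1.740000 + 3.150000)/2 = 2.445000
  f(c_1) = f(2.445000) = -1.021975
  f(a) × f(c) ≥ 0, new interval: [2.445000, 3.150000]
Iteration 2:
  c_2 = (2.445000 + 3.150000)/2 = 2.797500
  f(c_2) = f(2.797500) = 0.826006
  f(a) × f(c) < 0, new interval: [2.445000, 2.797500]

After 2 iteration(s), the approximation is c_2 = 2.797500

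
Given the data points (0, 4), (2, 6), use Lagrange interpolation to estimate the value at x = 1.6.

Lagrange interpolation formula:
P(x) = Σ yᵢ × Lᵢ(x)
where Lᵢ(x) = Π_{j≠i} (x - xⱼ)/(xᵢ - xⱼ)

L_0(1.6) = (1.6 - 2)/(0 - 2) = 0.200000
L_1(1.6) = (1.6 - 0)/(2 - 0) = 0.800000

P(1.6) = 4×L_0(1.6) + 6×L_1(1.6)
P(1.6) = 5.600000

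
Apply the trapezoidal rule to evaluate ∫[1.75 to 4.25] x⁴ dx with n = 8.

f(x) = x⁴
a = 1.75, b = 4.25, n = 8
h = (b - a)/n = 0.312500

Trapezoidal rule: (h/2)[f(x₀) + 2f(x₁) + 2f(x₂) + ... + f(xₙ)]

x_0 = 1.7500, f(x_0) = 9.378906, coefficient = 1
x_1 = 2.0625, f(x_1) = 18.095718, coefficient = 2
x_2 = 2.3750, f(x_2) = 31.816650, coefficient = 2
x_3 = 2.6875, f(x_3) = 52.166763, coefficient = 2
x_4 = 3.0000, f(x_4) = 81.000000, coefficient = 2
x_5 = 3.3125, f(x_5) = 120.399185, coefficient = 2
x_6 = 3.6250, f(x_6) = 172.676025, coefficient = 2
x_7 = 3.9375, f(x_7) = 240.371109, coefficient = 2
x_8 = 4.2500, f(x_8) = 326.253906, coefficient = 1

I ≈ (0.312500/2) × 1768.683716 = 276.356831
Exact value: 274.033203
Error: 2.323627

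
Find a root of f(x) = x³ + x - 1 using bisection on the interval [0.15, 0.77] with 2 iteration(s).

f(x) = x³ + x - 1
Initial interval: [0.15, 0.77]

Iteration 1:
  c_1 = (0.150000 + 0.770000)/2 = 0.460000
  f(c_1) = f(0.460000) = -0.442664
  f(a) × f(c) ≥ 0, new interval: [0.460000, 0.770000]
Iteration 2:
  c_2 = (0.460000 + 0.770000)/2 = 0.615000
  f(c_2) = f(0.615000) = -0.152392
  f(a) × f(c) ≥ 0, new interval: [0.615000, 0.770000]

After 2 iteration(s), the approximation is c_2 = 0.615000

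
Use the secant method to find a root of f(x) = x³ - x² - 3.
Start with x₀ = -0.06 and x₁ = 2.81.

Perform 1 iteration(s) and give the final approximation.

f(x) = x³ - x² - 3
x₀ = -0.06, x₁ = 2.81

Secant formula: x_{n+1} = x_n - f(x_n)(x_n - x_{n-1})/(f(x_n) - f(x_{n-1}))

Iteration 1:
  f(-0.060000) = -3.003816
  f(2.810000) = 11.291941
  x_2 = 2.810000 - 11.291941×(2.810000 - (-0.060000))/(11.291941 - (-3.003816))
       = 0.543043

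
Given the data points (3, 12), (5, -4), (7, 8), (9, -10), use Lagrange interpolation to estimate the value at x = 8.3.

Lagrange interpolation formula:
P(x) = Σ yᵢ × Lᵢ(x)
where Lᵢ(x) = Π_{j≠i} (x - xⱼ)/(xᵢ - xⱼ)

L_0(8.3) = (8.3 - 5)/(3 - 5) × (8.3 - 7)/(3 - 7) × (8.3 - 9)/(3 - 9) = 0.062562
L_1(8.3) = (8.3 - 3)/(5 - 3) × (8.3 - 7)/(5 - 7) × (8.3 - 9)/(5 - 9) = -0.301437
L_2(8.3) = (8.3 - 3)/(7 - 3) × (8.3 - 5)/(7 - 5) × (8.3 - 9)/(7 - 9) = 0.765187
L_3(8.3) = (8.3 - 3)/(9 - 3) × (8.3 - 5)/(9 - 5) × (8.3 - 7)/(9 - 7) = 0.473688

P(8.3) = 12×L_0(8.3) + (-4)×L_1(8.3) + 8×L_2(8.3) + (-10)×L_3(8.3)
P(8.3) = 3.341125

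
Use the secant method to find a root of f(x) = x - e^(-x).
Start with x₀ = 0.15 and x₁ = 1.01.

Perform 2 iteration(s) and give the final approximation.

f(x) = x - e^(-x)
x₀ = 0.15, x₁ = 1.01

Secant formula: x_{n+1} = x_n - f(x_n)(x_n - x_{n-1})/(f(x_n) - f(x_{n-1}))

Iteration 1:
  f(0.150000) = -0.710708
  f(1.010000) = 0.645781
  x_2 = 1.010000 - 0.645781×(1.010000 - 0.150000)/(0.645781 - (-0.710708))
       = 0.600582
Iteration 2:
  f(1.010000) = 0.645781
  f(0.600582) = 0.052089
  x_3 = 0.600582 - 0.052089×(0.600582 - 1.010000)/(0.052089 - 0.645781)
       = 0.564660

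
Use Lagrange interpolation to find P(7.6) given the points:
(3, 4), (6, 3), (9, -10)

Lagrange interpolation formula:
P(x) = Σ yᵢ × Lᵢ(x)
where Lᵢ(x) = Π_{j≠i} (x - xⱼ)/(xᵢ - xⱼ)

L_0(7.6) = (7.6 - 6)/(3 - 6) × (7.6 - 9)/(3 - 9) = -0.124444
L_1(7.6) = (7.6 - 3)/(6 - 3) × (7.6 - 9)/(6 - 9) = 0.715556
L_2(7.6) = (7.6 - 3)/(9 - 3) × (7.6 - 6)/(9 - 6) = 0.408889

P(7.6) = 4×L_0(7.6) + 3×L_1(7.6) + (-10)×L_2(7.6)
P(7.6) = -2.440000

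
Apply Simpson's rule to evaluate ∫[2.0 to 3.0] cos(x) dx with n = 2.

f(x) = cos(x)
a = 2.0, b = 3.0, n = 2
h = (b - a)/n = 0.500000

Simpson's rule: (h/3)[f(x₀) + 4f(x₁) + 2f(x₂) + ... + f(xₙ)]

x_0 = 2.0000, f(x_0) = -0.416147, coefficient = 1
x_1 = 2.5000, f(x_1) = -0.801144, coefficient = 4
x_2 = 3.0000, f(x_2) = -0.989992, coefficient = 1

I ≈ (0.500000/3) × -4.610714 = -0.768452
Exact value: -0.768177
Error: 0.000275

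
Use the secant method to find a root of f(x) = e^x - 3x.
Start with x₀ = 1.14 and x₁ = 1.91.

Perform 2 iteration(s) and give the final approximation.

f(x) = e^x - 3x
x₀ = 1.14, x₁ = 1.91

Secant formula: x_{n+1} = x_n - f(x_n)(x_n - x_{n-1})/(f(x_n) - f(x_{n-1}))

Iteration 1:
  f(1.140000) = -0.293232
  f(1.910000) = 1.023089
  x_2 = 1.910000 - 1.023089×(1.910000 - 1.140000)/(1.023089 - (-0.293232))
       = 1.311530
Iteration 2:
  f(1.910000) = 1.023089
  f(1.311530) = -0.222742
  x_3 = 1.311530 - (-0.222742)×(1.311530 - 1.910000)/(-0.222742 - 1.023089)
       = 1.418530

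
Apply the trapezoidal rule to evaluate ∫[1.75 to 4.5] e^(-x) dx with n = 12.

f(x) = e^(-x)
a = 1.75, b = 4.5, n = 12
h = (b - a)/n = 0.229167

Trapezoidal rule: (h/2)[f(x₀) + 2f(x₁) + 2f(x₂) + ... + f(xₙ)]

x_0 = 1.7500, f(x_0) = 0.173774, coefficient = 1
x_1 = 1.9792, f(x_1) = 0.138184, coefficient = 2
x_2 = 2.2083, f(x_2) = 0.109884, coefficient = 2
x_3 = 2.4375, f(x_3) = 0.087379, coefficient = 2
x_4 = 2.6667, f(x_4) = 0.069483, coefficient = 2
x_5 = 2.8958, f(x_5) = 0.055253, coefficient = 2
x_6 = 3.1250, f(x_6) = 0.043937, coefficient = 2
x_7 = 3.3542, f(x_7) = 0.034938, coefficient = 2
x_8 = 3.5833, f(x_8) = 0.027783, coefficient = 2
x_9 = 3.8125, f(x_9) = 0.022093, coefficient = 2
x_10 = 4.0417, f(x_10) = 0.017568, coefficient = 2
x_11 = 4.2708, f(x_11) = 0.013970, coefficient = 2
x_12 = 4.5000, f(x_12) = 0.011109, coefficient = 1

I ≈ (0.229167/2) × 1.425829 = 0.163376
Exact value: 0.162665
Error: 0.000711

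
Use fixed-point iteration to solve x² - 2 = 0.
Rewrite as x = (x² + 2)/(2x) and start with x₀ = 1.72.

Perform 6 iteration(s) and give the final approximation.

Equation: x² - 2 = 0
Fixed-point form: x = (x² + 2)/(2x)
x₀ = 1.72

x_1 = g(1.720000) = 1.441395
x_2 = g(1.441395) = 1.414470
x_3 = g(1.414470) = 1.414214
x_4 = g(1.414214) = 1.414214
x_5 = g(1.414214) = 1.414214
x_6 = g(1.414214) = 1.414214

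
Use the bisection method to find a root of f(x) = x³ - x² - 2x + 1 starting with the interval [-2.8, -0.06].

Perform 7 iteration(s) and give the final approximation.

f(x) = x³ - x² - 2x + 1
Initial interval: [-2.8, -0.06]

Iteration 1:
  c_1 = (-2.800000 + (-0.060000))/2 = -1.430000
  f(c_1) = f(-1.430000) = -1.109107
  f(a) × f(c) ≥ 0, new interval: [-1.430000, -0.060000]
Iteration 2:
  c_2 = (-1.430000 + (-0.060000))/2 = -0.745000
  f(c_2) = f(-0.745000) = 1.521481
  f(a) × f(c) < 0, new interval: [-1.430000, -0.745000]
Iteration 3:
  c_3 = (-1.430000 + (-0.745000))/2 = -1.087500
  f(c_3) = f(-1.087500) = 0.706205
  f(a) × f(c) < 0, new interval: [-1.430000, -1.087500]
Iteration 4:
  c_4 = (-1.430000 + (-1.087500))/2 = -1.258750
  f(c_4) = f(-1.258750) = -0.061380
  f(a) × f(c) ≥ 0, new interval: [-1.258750, -1.087500]
Iteration 5:
  c_5 = (-1.258750 + (-1.087500))/2 = -1.173125
  f(c_5) = f(-1.173125) = 0.355547
  f(a) × f(c) < 0, new interval: [-1.258750, -1.173125]
Iteration 6:
  c_6 = (-1.258750 + (-1.173125))/2 = -1.215937
  f(c_6) = f(-1.215937) = 0.155603
  f(a) × f(c) < 0, new interval: [-1.258750, -1.215937]
Iteration 7:
  c_7 = (-1.258750 + (-1.215937))/2 = -1.237344
  f(c_7) = f(-1.237344) = 0.049270
  f(a) × f(c) < 0, new interval: [-1.258750, -1.237344]

After 7 iteration(s), the approximation is c_7 = -1.237344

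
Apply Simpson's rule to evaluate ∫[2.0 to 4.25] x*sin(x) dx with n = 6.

f(x) = x*sin(x)
a = 2.0, b = 4.25, n = 6
h = (b - a)/n = 0.375000

Simpson's rule: (h/3)[f(x₀) + 4f(x₁) + 2f(x₂) + ... + f(xₙ)]

x_0 = 2.0000, f(x_0) = 1.818595, coefficient = 1
x_1 = 2.3750, f(x_1) = 1.647502, coefficient = 4
x_2 = 2.7500, f(x_2) = 1.049568, coefficient = 2
x_3 = 3.1250, f(x_3) = 0.051850, coefficient = 4
x_4 = 3.5000, f(x_4) = -1.227741, coefficient = 2
x_5 = 3.8750, f(x_5) = -2.593944, coefficient = 4
x_6 = 4.2500, f(x_6) = -3.803705, coefficient = 1

I ≈ (0.375000/3) × -5.919825 = -0.739978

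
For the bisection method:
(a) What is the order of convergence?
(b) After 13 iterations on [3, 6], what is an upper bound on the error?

(a) Bisection has linear (order 1) convergence; the error is halved each step.

(b) Error bound = (b-a)/2^n = (6 - 3)/2^{13}
    = 3/2^{13}

(a) 1 (linear); (b) error ≤ 3.66e-04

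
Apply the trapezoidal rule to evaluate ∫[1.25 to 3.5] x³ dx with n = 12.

f(x) = x³
a = 1.25, b = 3.5, n = 12
h = (b - a)/n = 0.187500

Trapezoidal rule: (h/2)[f(x₀) + 2f(x₁) + 2f(x₂) + ... + f(xₙ)]

x_0 = 1.2500, f(x_0) = 1.953125, coefficient = 1
x_1 = 1.4375, f(x_1) = 2.970459, coefficient = 2
x_2 = 1.6250, f(x_2) = 4.291016, coefficient = 2
x_3 = 1.8125, f(x_3) = 5.954346, coefficient = 2
x_4 = 2.0000, f(x_4) = 8.000000, coefficient = 2
x_5 = 2.1875, f(x_5) = 10.467529, coefficient = 2
x_6 = 2.3750, f(x_6) = 13.396484, coefficient = 2
x_7 = 2.5625, f(x_7) = 16.826416, coefficient = 2
x_8 = 2.7500, f(x_8) = 20.796875, coefficient = 2
x_9 = 2.9375, f(x_9) = 25.347412, coefficient = 2
x_10 = 3.1250, f(x_10) = 30.517578, coefficient = 2
x_11 = 3.3125, f(x_11) = 36.346924, coefficient = 2
x_12 = 3.5000, f(x_12) = 42.875000, coefficient = 1

I ≈ (0.187500/2) × 394.658203 = 36.999207
Exact value: 36.905273
Error: 0.093933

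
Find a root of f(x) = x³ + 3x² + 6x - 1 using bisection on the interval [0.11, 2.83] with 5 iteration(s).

f(x) = x³ + 3x² + 6x - 1
Initial interval: [0.11, 2.83]

Iteration 1:
  c_1 = (0.110000 + 2.830000)/2 = 1.470000
  f(c_1) = f(1.470000) = 17.479223
  f(a) × f(c) < 0, new interval: [0.110000, 1.470000]
Iteration 2:
  c_2 = (0.110000 + 1.470000)/2 = 0.790000
  f(c_2) = f(0.790000) = 6.105339
  f(a) × f(c) < 0, new interval: [0.110000, 0.790000]
Iteration 3:
  c_3 = (0.110000 + 0.790000)/2 = 0.450000
  f(c_3) = f(0.450000) = 2.398625
  f(a) × f(c) < 0, new interval: [0.110000, 0.450000]
Iteration 4:
  c_4 = (0.110000 + 0.450000)/2 = 0.280000
  f(c_4) = f(0.280000) = 0.937152
  f(a) × f(c) < 0, new interval: [0.110000, 0.280000]
Iteration 5:
  c_5 = (0.110000 + 0.280000)/2 = 0.195000
  f(c_5) = f(0.195000) = 0.291490
  f(a) × f(c) < 0, new interval: [0.110000, 0.195000]

After 5 iteration(s), the approximation is c_5 = 0.195000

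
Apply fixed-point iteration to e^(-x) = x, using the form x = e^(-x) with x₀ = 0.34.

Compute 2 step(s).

Equation: e^(-x) = x
Fixed-point form: x = e^(-x)
x₀ = 0.34

x_1 = g(0.340000) = 0.711770
x_2 = g(0.711770) = 0.490775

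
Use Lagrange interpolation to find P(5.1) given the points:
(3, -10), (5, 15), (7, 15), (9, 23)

Lagrange interpolation formula:
P(x) = Σ yᵢ × Lᵢ(x)
where Lᵢ(x) = Π_{j≠i} (x - xⱼ)/(xᵢ - xⱼ)

L_0(5.1) = (5.1 - 5)/(3 - 5) × (5.1 - 7)/(3 - 7) × (5.1 - 9)/(3 - 9) = -0.015437
L_1(5.1) = (5.1 - 3)/(5 - 3) × (5.1 - 7)/(5 - 7) × (5.1 - 9)/(5 - 9) = 0.972563
L_2(5.1) = (5.1 - 3)/(7 - 3) × (5.1 - 5)/(7 - 5) × (5.1 - 9)/(7 - 9) = 0.051187
L_3(5.1) = (5.1 - 3)/(9 - 3) × (5.1 - 5)/(9 - 5) × (5.1 - 7)/(9 - 7) = -0.008312

P(5.1) = (-10)×L_0(5.1) + 15×L_1(5.1) + 15×L_2(5.1) + 23×L_3(5.1)
P(5.1) = 15.319437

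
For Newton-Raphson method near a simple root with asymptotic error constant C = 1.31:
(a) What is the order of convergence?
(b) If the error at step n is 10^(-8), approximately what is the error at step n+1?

(a) Newton-Raphson has quadratic (order 2) convergence near simple roots.
    This means |e_{n+1}| ≈ C|e_n|².

(b) With |e_n| = 10^(-8) and C = 1.31:
    |e_{n+1}| ≈ 1.31 × (10^(-8))² = 1.31 × 10^(-16)

(a) 2 (quadratic); (b) |e_{n+1}| ≈ 1.310e-16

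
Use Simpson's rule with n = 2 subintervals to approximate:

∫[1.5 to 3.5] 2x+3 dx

f(x) = 2x+3
a = 1.5, b = 3.5, n = 2
h = (b - a)/n = 1.000000

Simpson's rule: (h/3)[f(x₀) + 4f(x₁) + 2f(x₂) + ... + f(xₙ)]

x_0 = 1.5000, f(x_0) = 6.000000, coefficient = 1
x_1 = 2.5000, f(x_1) = 8.000000, coefficient = 4
x_2 = 3.5000, f(x_2) = 10.000000, coefficient = 1

I ≈ (1.000000/3) × 48.000000 = 16.000000
Exact value: 16.000000
Error: 0.000000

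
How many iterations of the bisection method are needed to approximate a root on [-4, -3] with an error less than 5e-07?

We need (b-a)/2^n ≤ 5e-07
(-3 - (-4))/2^n ≤ 5e-07
1/2^n ≤ 5e-07
2^n ≥ 2000000
n ≥ log₂(2000000) = 20.93
n ≥ 21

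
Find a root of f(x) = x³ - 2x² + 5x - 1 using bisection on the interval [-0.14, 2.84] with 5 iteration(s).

f(x) = x³ - 2x² + 5x - 1
Initial interval: [-0.14, 2.84]

Iteration 1:
  c_1 = (-0.140000 + 2.840000)/2 = 1.350000
  f(c_1) = f(1.350000) = 4.565375
  f(a) × f(c) < 0, new interval: [-0.140000, 1.350000]
Iteration 2:
  c_2 = (-0.140000 + 1.350000)/2 = 0.605000
  f(c_2) = f(0.605000) = 1.514395
  f(a) × f(c) < 0, new interval: [-0.140000, 0.605000]
Iteration 3:
  c_3 = (-0.140000 + 0.605000)/2 = 0.232500
  f(c_3) = f(0.232500) = 0.066956
  f(a) × f(c) < 0, new interval: [-0.140000, 0.232500]
Iteration 4:
  c_4 = (-0.140000 + 0.232500)/2 = 0.046250
  f(c_4) = f(0.046250) = -0.772929
  f(a) × f(c) ≥ 0, new interval: [0.046250, 0.232500]
Iteration 5:
  c_5 = (0.046250 + 0.232500)/2 = 0.139375
  f(c_5) = f(0.139375) = -0.339268
  f(a) × f(c) ≥ 0, new interval: [0.139375, 0.232500]

After 5 iteration(s), the approximation is c_5 = 0.139375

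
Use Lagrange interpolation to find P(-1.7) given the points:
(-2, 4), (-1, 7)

Lagrange interpolation formula:
P(x) = Σ yᵢ × Lᵢ(x)
where Lᵢ(x) = Π_{j≠i} (x - xⱼ)/(xᵢ - xⱼ)

L_0(-1.7) = (-1.7 - (-1))/(-2 - (-1)) = 0.700000
L_1(-1.7) = (-1.7 - (-2))/(-1 - (-2)) = 0.300000

P(-1.7) = 4×L_0(-1.7) + 7×L_1(-1.7)
P(-1.7) = 4.900000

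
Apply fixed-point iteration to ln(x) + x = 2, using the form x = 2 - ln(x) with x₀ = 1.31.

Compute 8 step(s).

Equation: ln(x) + x = 2
Fixed-point form: x = 2 - ln(x)
x₀ = 1.31

x_1 = g(1.310000) = 1.729973
x_2 = g(1.729973) = 1.451894
x_3 = g(1.451894) = 1.627131
x_4 = g(1.627131) = 1.513182
x_5 = g(1.513182) = 1.585785
x_6 = g(1.585785) = 1.538920
x_7 = g(1.538920) = 1.568919
x_8 = g(1.568919) = 1.549613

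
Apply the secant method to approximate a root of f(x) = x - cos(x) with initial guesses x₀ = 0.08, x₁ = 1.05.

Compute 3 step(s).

f(x) = x - cos(x)
x₀ = 0.08, x₁ = 1.05

Secant formula: x_{n+1} = x_n - f(x_n)(x_n - x_{n-1})/(f(x_n) - f(x_{n-1}))

Iteration 1:
  f(0.080000) = -0.916802
  f(1.050000) = 0.552429
  x_2 = 1.050000 - 0.552429×(1.050000 - 0.080000)/(0.552429 - (-0.916802))
       = 0.685281
Iteration 2:
  f(1.050000) = 0.552429
  f(0.685281) = -0.088960
  x_3 = 0.685281 - (-0.088960)×(0.685281 - 1.050000)/(-0.088960 - 0.552429)
       = 0.735867
Iteration 3:
  f(0.685281) = -0.088960
  f(0.735867) = -0.005382
  x_4 = 0.735867 - (-0.005382)×(0.735867 - 0.685281)/(-0.005382 - (-0.088960))
       = 0.739125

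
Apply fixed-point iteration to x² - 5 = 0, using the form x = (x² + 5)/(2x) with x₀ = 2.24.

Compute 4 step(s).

Equation: x² - 5 = 0
Fixed-point form: x = (x² + 5)/(2x)
x₀ = 2.24

x_1 = g(2.240000) = 2.236071
x_2 = g(2.236071) = 2.236068
x_3 = g(2.236068) = 2.236068
x_4 = g(2.236068) = 2.236068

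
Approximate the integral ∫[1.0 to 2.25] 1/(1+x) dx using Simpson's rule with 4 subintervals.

f(x) = 1/(1+x)
a = 1.0, b = 2.25, n = 4
h = (b - a)/n = 0.312500

Simpson's rule: (h/3)[f(x₀) + 4f(x₁) + 2f(x₂) + ... + f(xₙ)]

x_0 = 1.0000, f(x_0) = 0.500000, coefficient = 1
x_1 = 1.3125, f(x_1) = 0.432432, coefficient = 4
x_2 = 1.6250, f(x_2) = 0.380952, coefficient = 2
x_3 = 1.9375, f(x_3) = 0.340426, coefficient = 4
x_4 = 2.2500, f(x_4) = 0.307692, coefficient = 1

I ≈ (0.312500/3) × 4.661029 = 0.485524
Exact value: 0.485508
Error: 0.000016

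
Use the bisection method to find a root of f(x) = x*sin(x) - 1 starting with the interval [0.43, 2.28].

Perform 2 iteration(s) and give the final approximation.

f(x) = x*sin(x) - 1
Initial interval: [0.43, 2.28]

Iteration 1:
  c_1 = (0.430000 + 2.280000)/2 = 1.355000
  f(c_1) = f(1.355000) = 0.323572
  f(a) × f(c) < 0, new interval: [0.430000, 1.355000]
Iteration 2:
  c_2 = (0.430000 + 1.355000)/2 = 0.892500
  f(c_2) = f(0.892500) = -0.305061
  f(a) × f(c) ≥ 0, new interval: [0.892500, 1.355000]

After 2 iteration(s), the approximation is c_2 = 0.892500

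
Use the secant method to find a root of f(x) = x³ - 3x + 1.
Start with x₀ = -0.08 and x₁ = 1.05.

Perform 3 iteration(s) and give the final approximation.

f(x) = x³ - 3x + 1
x₀ = -0.08, x₁ = 1.05

Secant formula: x_{n+1} = x_n - f(x_n)(x_n - x_{n-1})/(f(x_n) - f(x_{n-1}))

Iteration 1:
  f(-0.080000) = 1.239488
  f(1.050000) = -0.992375
  x_2 = 1.050000 - (-0.992375)×(1.050000 - (-0.080000))/(-0.992375 - 1.239488)
       = 0.547557
Iteration 2:
  f(1.050000) = -0.992375
  f(0.547557) = -0.478503
  x_3 = 0.547557 - (-0.478503)×(0.547557 - 1.050000)/(-0.478503 - (-0.992375))
       = 0.079696
Iteration 3:
  f(0.547557) = -0.478503
  f(0.079696) = 0.761419
  x_4 = 0.079696 - 0.761419×(0.079696 - 0.547557)/(0.761419 - (-0.478503))
       = 0.367003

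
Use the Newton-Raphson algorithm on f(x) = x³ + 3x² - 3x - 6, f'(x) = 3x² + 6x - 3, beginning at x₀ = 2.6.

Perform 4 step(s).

f(x) = x³ + 3x² - 3x - 6
f'(x) = 3x² + 6x - 3
x₀ = 2.6

Newton-Raphson formula: x_{n+1} = x_n - f(x_n)/f'(x_n)

Iteration 1:
  f(2.600000) = 24.056000
  f'(2.600000) = 32.880000
  x_1 = 2.600000 - 24.056000/32.880000 = 1.868370
Iteration 2:
  f(1.868370) = 5.389424
  f'(1.868370) = 18.682636
  x_2 = 1.868370 - 5.389424/18.682636 = 1.579897
Iteration 3:
  f(1.579897) = 0.692080
  f'(1.579897) = 13.967613
  x_3 = 1.579897 - 0.692080/13.967613 = 1.530349
Iteration 4:
  f(1.530349) = 0.018880
  f'(1.530349) = 13.207992
  x_4 = 1.530349 - 0.018880/13.207992 = 1.528919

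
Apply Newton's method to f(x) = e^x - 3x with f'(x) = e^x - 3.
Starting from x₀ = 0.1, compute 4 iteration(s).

f(x) = e^x - 3x
f'(x) = e^x - 3
x₀ = 0.1

Newton-Raphson formula: x_{n+1} = x_n - f(x_n)/f'(x_n)

Iteration 1:
  f(0.100000) = 0.805171
  f'(0.100000) = -1.894829
  x_1 = 0.100000 - 0.805171/(-1.894829) = 0.524931
Iteration 2:
  f(0.524931) = 0.115550
  f'(0.524931) = -1.309658
  x_2 = 0.524931 - 0.115550/(-1.309658) = 0.613160
Iteration 3:
  f(0.613160) = 0.006777
  f'(0.613160) = -1.153745
  x_3 = 0.613160 - 0.006777/(-1.153745) = 0.619033
Iteration 4:
  f(0.619033) = 0.000032
  f'(0.619033) = -1.142868
  x_4 = 0.619033 - 0.000032/(-1.142868) = 0.619061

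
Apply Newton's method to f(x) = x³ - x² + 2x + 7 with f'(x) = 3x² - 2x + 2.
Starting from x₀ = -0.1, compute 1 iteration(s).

f(x) = x³ - x² + 2x + 7
f'(x) = 3x² - 2x + 2
x₀ = -0.1

Newton-Raphson formula: x_{n+1} = x_n - f(x_n)/f'(x_n)

Iteration 1:
  f(-0.100000) = 6.789000
  f'(-0.100000) = 2.230000
  x_1 = -0.100000 - 6.789000/2.230000 = -3.144395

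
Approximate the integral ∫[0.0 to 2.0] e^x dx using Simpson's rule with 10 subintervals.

f(x) = e^x
a = 0.0, b = 2.0, n = 10
h = (b - a)/n = 0.200000

Simpson's rule: (h/3)[f(x₀) + 4f(x₁) + 2f(x₂) + ... + f(xₙ)]

x_0 = 0.0000, f(x_0) = 1.000000, coefficient = 1
x_1 = 0.2000, f(x_1) = 1.221403, coefficient = 4
x_2 = 0.4000, f(x_2) = 1.491825, coefficient = 2
x_3 = 0.6000, f(x_3) = 1.822119, coefficient = 4
x_4 = 0.8000, f(x_4) = 2.225541, coefficient = 2
x_5 = 1.0000, f(x_5) = 2.718282, coefficient = 4
x_6 = 1.2000, f(x_6) = 3.320117, coefficient = 2
x_7 = 1.4000, f(x_7) = 4.055200, coefficient = 4
x_8 = 1.6000, f(x_8) = 4.953032, coefficient = 2
x_9 = 1.8000, f(x_9) = 6.049647, coefficient = 4
x_10 = 2.0000, f(x_10) = 7.389056, coefficient = 1

I ≈ (0.200000/3) × 95.836689 = 6.389113
Exact value: 6.389056
Error: 0.000057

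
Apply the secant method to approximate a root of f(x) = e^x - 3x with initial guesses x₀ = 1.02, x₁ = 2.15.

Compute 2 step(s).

f(x) = e^x - 3x
x₀ = 1.02, x₁ = 2.15

Secant formula: x_{n+1} = x_n - f(x_n)(x_n - x_{n-1})/(f(x_n) - f(x_{n-1}))

Iteration 1:
  f(1.020000) = -0.286805
  f(2.150000) = 2.134858
  x_2 = 2.150000 - 2.134858×(2.150000 - 1.020000)/(2.134858 - (-0.286805))
       = 1.153829
Iteration 2:
  f(2.150000) = 2.134858
  f(1.153829) = -0.291178
  x_3 = 1.153829 - (-0.291178)×(1.153829 - 2.150000)/(-0.291178 - 2.134858)
       = 1.273392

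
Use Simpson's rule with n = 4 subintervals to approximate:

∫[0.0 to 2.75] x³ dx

f(x) = x³
a = 0.0, b = 2.75, n = 4
h = (b - a)/n = 0.687500

Simpson's rule: (h/3)[f(x₀) + 4f(x₁) + 2f(x₂) + ... + f(xₙ)]

x_0 = 0.0000, f(x_0) = 0.000000, coefficient = 1
x_1 = 0.6875, f(x_1) = 0.324951, coefficient = 4
x_2 = 1.3750, f(x_2) = 2.599609, coefficient = 2
x_3 = 2.0625, f(x_3) = 8.773682, coefficient = 4
x_4 = 2.7500, f(x_4) = 20.796875, coefficient = 1

I ≈ (0.687500/3) × 62.390625 = 14.297852
Exact value: 14.297852
Error: 0.000000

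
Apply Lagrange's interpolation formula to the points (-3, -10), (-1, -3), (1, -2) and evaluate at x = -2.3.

Lagrange interpolation formula:
P(x) = Σ yᵢ × Lᵢ(x)
where Lᵢ(x) = Π_{j≠i} (x - xⱼ)/(xᵢ - xⱼ)

L_0(-2.3) = (-2.3 - (-1))/(-3 - (-1)) × (-2.3 - 1)/(-3 - 1) = 0.536250
L_1(-2.3) = (-2.3 - (-3))/(-1 - (-3)) × (-2.3 - 1)/(-1 - 1) = 0.577500
L_2(-2.3) = (-2.3 - (-3))/(1 - (-3)) × (-2.3 - (-1))/(1 - (-1)) = -0.113750

P(-2.3) = (-10)×L_0(-2.3) + (-3)×L_1(-2.3) + (-2)×L_2(-2.3)
P(-2.3) = -6.867500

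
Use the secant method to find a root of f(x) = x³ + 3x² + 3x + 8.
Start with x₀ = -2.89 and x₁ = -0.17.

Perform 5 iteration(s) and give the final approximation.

f(x) = x³ + 3x² + 3x + 8
x₀ = -2.89, x₁ = -0.17

Secant formula: x_{n+1} = x_n - f(x_n)(x_n - x_{n-1})/(f(x_n) - f(x_{n-1}))

Iteration 1:
  f(-2.890000) = 0.248731
  f(-0.170000) = 7.571787
  x_2 = -0.170000 - 7.571787×(-0.170000 - (-2.890000))/(7.571787 - 0.248731)
       = -2.982386
Iteration 2:
  f(-0.170000) = 7.571787
  f(-2.982386) = -0.790489
  x_3 = -2.982386 - (-0.790489)×(-2.982386 - (-0.170000))/(-0.790489 - 7.571787)
       = -2.716530
Iteration 3:
  f(-2.982386) = -0.790489
  f(-2.716530) = 1.942285
  x_4 = -2.716530 - 1.942285×(-2.716530 - (-2.982386))/(1.942285 - (-0.790489))
       = -2.905484
Iteration 4:
  f(-2.716530) = 1.942285
  f(-2.905484) = 0.081437
  x_5 = -2.905484 - 0.081437×(-2.905484 - (-2.716530))/(0.081437 - 1.942285)
       = -2.913753
Iteration 5:
  f(-2.905484) = 0.081437
  f(-2.913753) = -0.009028
  x_6 = -2.913753 - (-0.009028)×(-2.913753 - (-2.905484))/(-0.009028 - 0.081437)
       = -2.912928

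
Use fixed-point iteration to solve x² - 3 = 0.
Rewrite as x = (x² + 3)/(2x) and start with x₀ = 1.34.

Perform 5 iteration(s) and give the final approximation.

Equation: x² - 3 = 0
Fixed-point form: x = (x² + 3)/(2x)
x₀ = 1.34

x_1 = g(1.340000) = 1.789403
x_2 = g(1.789403) = 1.732970
x_3 = g(1.732970) = 1.732051
x_4 = g(1.732051) = 1.732051
x_5 = g(1.732051) = 1.732051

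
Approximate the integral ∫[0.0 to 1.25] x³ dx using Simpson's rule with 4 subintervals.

f(x) = x³
a = 0.0, b = 1.25, n = 4
h = (b - a)/n = 0.312500

Simpson's rule: (h/3)[f(x₀) + 4f(x₁) + 2f(x₂) + ... + f(xₙ)]

x_0 = 0.0000, f(x_0) = 0.000000, coefficient = 1
x_1 = 0.3125, f(x_1) = 0.030518, coefficient = 4
x_2 = 0.6250, f(x_2) = 0.244141, coefficient = 2
x_3 = 0.9375, f(x_3) = 0.823975, coefficient = 4
x_4 = 1.2500, f(x_4) = 1.953125, coefficient = 1

I ≈ (0.312500/3) × 5.859375 = 0.610352
Exact value: 0.610352
Error: 0.000000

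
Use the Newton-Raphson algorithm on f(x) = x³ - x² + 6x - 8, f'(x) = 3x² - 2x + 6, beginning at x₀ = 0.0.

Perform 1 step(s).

f(x) = x³ - x² + 6x - 8
f'(x) = 3x² - 2x + 6
x₀ = 0.0

Newton-Raphson formula: x_{n+1} = x_n - f(x_n)/f'(x_n)

Iteration 1:
  f(0.000000) = -8.000000
  f'(0.000000) = 6.000000
  x_1 = 0.000000 - (-8.000000)/6.000000 = 1.333333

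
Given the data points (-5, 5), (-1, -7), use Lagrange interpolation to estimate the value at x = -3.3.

Lagrange interpolation formula:
P(x) = Σ yᵢ × Lᵢ(x)
where Lᵢ(x) = Π_{j≠i} (x - xⱼ)/(xᵢ - xⱼ)

L_0(-3.3) = (-3.3 - (-1))/(-5 - (-1)) = 0.575000
L_1(-3.3) = (-3.3 - (-5))/(-1 - (-5)) = 0.425000

P(-3.3) = 5×L_0(-3.3) + (-7)×L_1(-3.3)
P(-3.3) = -0.100000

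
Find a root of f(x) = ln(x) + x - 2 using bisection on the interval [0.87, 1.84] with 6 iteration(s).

f(x) = ln(x) + x - 2
Initial interval: [0.87, 1.84]

Iteration 1:
  c_1 = (0.870000 + 1.840000)/2 = 1.355000
  f(c_1) = f(1.355000) = -0.341199
  f(a) × f(c) ≥ 0, new interval: [1.355000, 1.840000]
Iteration 2:
  c_2 = (1.355000 + 1.840000)/2 = 1.597500
  f(c_2) = f(1.597500) = 0.065940
  f(a) × f(c) < 0, new interval: [1.355000, 1.597500]
Iteration 3:
  c_3 = (1.355000 + 1.597500)/2 = 1.476250
  f(c_3) = f(1.476250) = -0.134245
  f(a) × f(c) ≥ 0, new interval: [1.476250, 1.597500]
Iteration 4:
  c_4 = (1.476250 + 1.597500)/2 = 1.536875
  f(c_4) = f(1.536875) = -0.033374
  f(a) × f(c) ≥ 0, new interval: [1.536875, 1.597500]
Iteration 5:
  c_5 = (1.536875 + 1.597500)/2 = 1.567188
  f(c_5) = f(1.567188) = 0.016470
  f(a) × f(c) < 0, new interval: [1.536875, 1.567188]
Iteration 6:
  c_6 = (1.536875 + 1.567188)/2 = 1.552031
  f(c_6) = f(1.552031) = -0.008404
  f(a) × f(c) ≥ 0, new interval: [1.552031, 1.567188]

After 6 iteration(s), the approximation is c_6 = 1.552031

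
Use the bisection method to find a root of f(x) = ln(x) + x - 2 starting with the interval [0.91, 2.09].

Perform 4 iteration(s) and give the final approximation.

f(x) = ln(x) + x - 2
Initial interval: [0.91, 2.09]

Iteration 1:
  c_1 = (0.910000 + 2.090000)/2 = 1.500000
  f(c_1) = f(1.500000) = -0.094535
  f(a) × f(c) ≥ 0, new interval: [1.500000, 2.090000]
Iteration 2:
  c_2 = (1.500000 + 2.090000)/2 = 1.795000
  f(c_2) = f(1.795000) = 0.380005
  f(a) × f(c) < 0, new interval: [1.500000, 1.795000]
Iteration 3:
  c_3 = (1.500000 + 1.795000)/2 = 1.647500
  f(c_3) = f(1.647500) = 0.146759
  f(a) × f(c) < 0, new interval: [1.500000, 1.647500]
Iteration 4:
  c_4 = (1.500000 + 1.647500)/2 = 1.573750
  f(c_4) = f(1.573750) = 0.027211
  f(a) × f(c) < 0, new interval: [1.500000, 1.573750]

After 4 iteration(s), the approximation is c_4 = 1.573750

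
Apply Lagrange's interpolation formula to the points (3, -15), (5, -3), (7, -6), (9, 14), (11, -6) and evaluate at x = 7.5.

Lagrange interpolation formula:
P(x) = Σ yᵢ × Lᵢ(x)
where Lᵢ(x) = Π_{j≠i} (x - xⱼ)/(xᵢ - xⱼ)

L_0(7.5) = (7.5 - 5)/(3 - 5) × (7.5 - 7)/(3 - 7) × (7.5 - 9)/(3 - 9) × (7.5 - 11)/(3 - 11) = 0.017090
L_1(7.5) = (7.5 - 3)/(5 - 3) × (7.5 - 7)/(5 - 7) × (7.5 - 9)/(5 - 9) × (7.5 - 11)/(5 - 11) = -0.123047
L_2(7.5) = (7.5 - 3)/(7 - 3) × (7.5 - 5)/(7 - 5) × (7.5 - 9)/(7 - 9) × (7.5 - 11)/(7 - 11) = 0.922852
L_3(7.5) = (7.5 - 3)/(9 - 3) × (7.5 - 5)/(9 - 5) × (7.5 - 7)/(9 - 7) × (7.5 - 11)/(9 - 11) = 0.205078
L_4(7.5) = (7.5 - 3)/(11 - 3) × (7.5 - 5)/(11 - 5) × (7.5 - 7)/(11 - 7) × (7.5 - 9)/(11 - 9) = -0.021973

P(7.5) = (-15)×L_0(7.5) + (-3)×L_1(7.5) + (-6)×L_2(7.5) + 14×L_3(7.5) + (-6)×L_4(7.5)
P(7.5) = -2.421387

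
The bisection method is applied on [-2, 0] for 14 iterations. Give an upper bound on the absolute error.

Bisection error bound: |error| ≤ (b-a)/2^n
|error| ≤ (0 - (-2))/2^14 = 2/2^14
|error| ≤ 0.0001220703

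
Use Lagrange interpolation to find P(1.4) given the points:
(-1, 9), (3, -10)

Lagrange interpolation formula:
P(x) = Σ yᵢ × Lᵢ(x)
where Lᵢ(x) = Π_{j≠i} (x - xⱼ)/(xᵢ - xⱼ)

L_0(1.4) = (1.4 - 3)/(-1 - 3) = 0.400000
L_1(1.4) = (1.4 - (-1))/(3 - (-1)) = 0.600000

P(1.4) = 9×L_0(1.4) + (-10)×L_1(1.4)
P(1.4) = -2.400000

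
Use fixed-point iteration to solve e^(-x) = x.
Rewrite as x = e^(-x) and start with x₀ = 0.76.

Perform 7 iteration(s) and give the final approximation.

Equation: e^(-x) = x
Fixed-point form: x = e^(-x)
x₀ = 0.76

x_1 = g(0.760000) = 0.467666
x_2 = g(0.467666) = 0.626462
x_3 = g(0.626462) = 0.534479
x_4 = g(0.534479) = 0.585974
x_5 = g(0.585974) = 0.556563
x_6 = g(0.556563) = 0.573176
x_7 = g(0.573176) = 0.563732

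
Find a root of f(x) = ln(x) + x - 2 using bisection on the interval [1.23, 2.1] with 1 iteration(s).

f(x) = ln(x) + x - 2
Initial interval: [1.23, 2.1]

Iteration 1:
  c_1 = (1.230000 + 2.100000)/2 = 1.665000
  f(c_1) = f(1.665000) = 0.174825
  f(a) × f(c) < 0, new interval: [1.230000, 1.665000]

After 1 iteration(s), the approximation is c_1 = 1.665000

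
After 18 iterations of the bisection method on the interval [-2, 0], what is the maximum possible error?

Bisection error bound: |error| ≤ (b-a)/2^n
|error| ≤ (0 - (-2))/2^18 = 2/2^18
|error| ≤ 0.0000076294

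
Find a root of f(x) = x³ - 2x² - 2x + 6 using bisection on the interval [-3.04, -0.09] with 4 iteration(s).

f(x) = x³ - 2x² - 2x + 6
Initial interval: [-3.04, -0.09]

Iteration 1:
  c_1 = (-3.040000 + (-0.090000))/2 = -1.565000
  f(c_1) = f(-1.565000) = 0.398513
  f(a) × f(c) < 0, new interval: [-3.040000, -1.565000]
Iteration 2:
  c_2 = (-3.040000 + (-1.565000))/2 = -2.302500
  f(c_2) = f(-2.302500) = -12.204731
  f(a) × f(c) ≥ 0, new interval: [-2.302500, -1.565000]
Iteration 3:
  c_3 = (-2.302500 + (-1.565000))/2 = -1.933750
  f(c_3) = f(-1.933750) = -4.842322
  f(a) × f(c) ≥ 0, new interval: [-1.933750, -1.565000]
Iteration 4:
  c_4 = (-1.933750 + (-1.565000))/2 = -1.749375
  f(c_4) = f(-1.749375) = -1.975511
  f(a) × f(c) ≥ 0, new interval: [-1.749375, -1.565000]

After 4 iteration(s), the approximation is c_4 = -1.749375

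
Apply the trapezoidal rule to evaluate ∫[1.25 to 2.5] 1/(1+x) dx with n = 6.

f(x) = 1/(1+x)
a = 1.25, b = 2.5, n = 6
h = (b - a)/n = 0.208333

Trapezoidal rule: (h/2)[f(x₀) + 2f(x₁) + 2f(x₂) + ... + f(xₙ)]

x_0 = 1.2500, f(x_0) = 0.444444, coefficient = 1
x_1 = 1.4583, f(x_1) = 0.406780, coefficient = 2
x_2 = 1.6667, f(x_2) = 0.375000, coefficient = 2
x_3 = 1.8750, f(x_3) = 0.347826, coefficient = 2
x_4 = 2.0833, f(x_4) = 0.324324, coefficient = 2
x_5 = 2.2917, f(x_5) = 0.303797, coefficient = 2
x_6 = 2.5000, f(x_6) = 0.285714, coefficient = 1

I ≈ (0.208333/2) × 4.245614 = 0.442251
Exact value: 0.441833
Error: 0.000419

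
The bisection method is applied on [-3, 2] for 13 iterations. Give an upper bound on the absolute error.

Bisection error bound: |error| ≤ (b-a)/2^n
|error| ≤ (2 - (-3))/2^13 = 5/2^13
|error| ≤ 0.0006103516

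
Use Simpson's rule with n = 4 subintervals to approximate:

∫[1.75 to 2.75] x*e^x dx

f(x) = x*e^x
a = 1.75, b = 2.75, n = 4
h = (b - a)/n = 0.250000

Simpson's rule: (h/3)[f(x₀) + 4f(x₁) + 2f(x₂) + ... + f(xₙ)]

x_0 = 1.7500, f(x_0) = 10.070555, coefficient = 1
x_1 = 2.0000, f(x_1) = 14.778112, coefficient = 4
x_2 = 2.2500, f(x_2) = 21.347406, coefficient = 2
x_3 = 2.5000, f(x_3) = 30.456235, coefficient = 4
x_4 = 2.7500, f(x_4) = 43.017238, coefficient = 1

I ≈ (0.250000/3) × 276.719992 = 23.059999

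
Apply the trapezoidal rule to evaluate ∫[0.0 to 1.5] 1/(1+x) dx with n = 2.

f(x) = 1/(1+x)
a = 0.0, b = 1.5, n = 2
h = (b - a)/n = 0.750000

Trapezoidal rule: (h/2)[f(x₀) + 2f(x₁) + 2f(x₂) + ... + f(xₙ)]

x_0 = 0.0000, f(x_0) = 1.000000, coefficient = 1
x_1 = 0.7500, f(x_1) = 0.571429, coefficient = 2
x_2 = 1.5000, f(x_2) = 0.400000, coefficient = 1

I ≈ (0.750000/2) × 2.542857 = 0.953571
Exact value: 0.916291
Error: 0.037281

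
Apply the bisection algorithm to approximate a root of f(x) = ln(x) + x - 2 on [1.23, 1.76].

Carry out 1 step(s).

f(x) = ln(x) + x - 2
Initial interval: [1.23, 1.76]

Iteration 1:
  c_1 = (1.230000 + 1.760000)/2 = 1.495000
  f(c_1) = f(1.495000) = -0.102874
  f(a) × f(c) ≥ 0, new interval: [1.495000, 1.760000]

After 1 iteration(s), the approximation is c_1 = 1.495000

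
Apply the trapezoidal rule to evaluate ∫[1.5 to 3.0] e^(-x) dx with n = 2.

f(x) = e^(-x)
a = 1.5, b = 3.0, n = 2
h = (b - a)/n = 0.750000

Trapezoidal rule: (h/2)[f(x₀) + 2f(x₁) + 2f(x₂) + ... + f(xₙ)]

x_0 = 1.5000, f(x_0) = 0.223130, coefficient = 1
x_1 = 2.2500, f(x_1) = 0.105399, coefficient = 2
x_2 = 3.0000, f(x_2) = 0.049787, coefficient = 1

I ≈ (0.750000/2) × 0.483716 = 0.181393
Exact value: 0.173343
Error: 0.008050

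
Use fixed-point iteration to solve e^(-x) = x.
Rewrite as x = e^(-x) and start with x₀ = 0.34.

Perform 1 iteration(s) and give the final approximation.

Equation: e^(-x) = x
Fixed-point form: x = e^(-x)
x₀ = 0.34

x_1 = g(0.340000) = 0.711770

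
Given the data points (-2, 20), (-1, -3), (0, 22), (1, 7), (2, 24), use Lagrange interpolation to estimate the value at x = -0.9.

Lagrange interpolation formula:
P(x) = Σ yᵢ × Lᵢ(x)
where Lᵢ(x) = Π_{j≠i} (x - xⱼ)/(xᵢ - xⱼ)

L_0(-0.9) = (-0.9 - (-1))/(-2 - (-1)) × (-0.9 - 0)/(-2 - 0) × (-0.9 - 1)/(-2 - 1) × (-0.9 - 2)/(-2 - 2) = -0.020662
L_1(-0.9) = (-0.9 - (-2))/(-1 - (-2)) × (-0.9 - 0)/(-1 - 0) × (-0.9 - 1)/(-1 - 1) × (-0.9 - 2)/(-1 - 2) = 0.909150
L_2(-0.9) = (-0.9 - (-2))/(0 - (-2)) × (-0.9 - (-1))/(0 - (-1)) × (-0.9 - 1)/(0 - 1) × (-0.9 - 2)/(0 - 2) = 0.151525
L_3(-0.9) = (-0.9 - (-2))/(1 - (-2)) × (-0.9 - (-1))/(1 - (-1)) × (-0.9 - 0)/(1 - 0) × (-0.9 - 2)/(1 - 2) = -0.047850
L_4(-0.9) = (-0.9 - (-2))/(2 - (-2)) × (-0.9 - (-1))/(2 - (-1)) × (-0.9 - 0)/(2 - 0) × (-0.9 - 1)/(2 - 1) = 0.007837

P(-0.9) = 20×L_0(-0.9) + (-3)×L_1(-0.9) + 22×L_2(-0.9) + 7×L_3(-0.9) + 24×L_4(-0.9)
P(-0.9) = 0.046000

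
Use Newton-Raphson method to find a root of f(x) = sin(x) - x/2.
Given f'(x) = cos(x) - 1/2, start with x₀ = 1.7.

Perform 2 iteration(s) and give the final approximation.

f(x) = sin(x) - x/2
f'(x) = cos(x) - 1/2
x₀ = 1.7

Newton-Raphson formula: x_{n+1} = x_n - f(x_n)/f'(x_n)

Iteration 1:
  f(1.700000) = 0.141665
  f'(1.700000) = -0.628844
  x_1 = 1.700000 - 0.141665/(-0.628844) = 1.925278
Iteration 2:
  f(1.925278) = -0.024812
  f'(1.925278) = -0.847104
  x_2 = 1.925278 - (-0.024812)/(-0.847104) = 1.895987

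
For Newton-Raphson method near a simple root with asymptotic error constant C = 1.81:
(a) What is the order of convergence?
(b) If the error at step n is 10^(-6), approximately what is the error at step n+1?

(a) Newton-Raphson has quadratic (order 2) convergence near simple roots.
    This means |e_{n+1}| ≈ C|e_n|².

(b) With |e_n| = 10^(-6) and C = 1.81:
    |e_{n+1}| ≈ 1.81 × (10^(-6))² = 1.81 × 10^(-12)

(a) 2 (quadratic); (b) |e_{n+1}| ≈ 1.810e-12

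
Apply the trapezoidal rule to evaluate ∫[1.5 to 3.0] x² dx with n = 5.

f(x) = x²
a = 1.5, b = 3.0, n = 5
h = (b - a)/n = 0.300000

Trapezoidal rule: (h/2)[f(x₀) + 2f(x₁) + 2f(x₂) + ... + f(xₙ)]

x_0 = 1.5000, f(x_0) = 2.250000, coefficient = 1
x_1 = 1.8000, f(x_1) = 3.240000, coefficient = 2
x_2 = 2.1000, f(x_2) = 4.410000, coefficient = 2
x_3 = 2.4000, f(x_3) = 5.760000, coefficient = 2
x_4 = 2.7000, f(x_4) = 7.290000, coefficient = 2
x_5 = 3.0000, f(x_5) = 9.000000, coefficient = 1

I ≈ (0.300000/2) × 52.650000 = 7.897500
Exact value: 7.875000
Error: 0.022500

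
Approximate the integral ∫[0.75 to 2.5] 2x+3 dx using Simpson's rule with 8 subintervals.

f(x) = 2x+3
a = 0.75, b = 2.5, n = 8
h = (b - a)/n = 0.218750

Simpson's rule: (h/3)[f(x₀) + 4f(x₁) + 2f(x₂) + ... + f(xₙ)]

x_0 = 0.7500, f(x_0) = 4.500000, coefficient = 1
x_1 = 0.9688, f(x_1) = 4.937500, coefficient = 4
x_2 = 1.1875, f(x_2) = 5.375000, coefficient = 2
x_3 = 1.4062, f(x_3) = 5.812500, coefficient = 4
x_4 = 1.6250, f(x_4) = 6.250000, coefficient = 2
x_5 = 1.8438, f(x_5) = 6.687500, coefficient = 4
x_6 = 2.0625, f(x_6) = 7.125000, coefficient = 2
x_7 = 2.2812, f(x_7) = 7.562500, coefficient = 4
x_8 = 2.5000, f(x_8) = 8.000000, coefficient = 1

I ≈ (0.218750/3) × 150.000000 = 10.937500
Exact value: 10.937500
Error: 0.000000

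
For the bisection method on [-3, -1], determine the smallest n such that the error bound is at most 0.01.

We need (b-a)/2^n ≤ 0.01
(-1 - (-3))/2^n ≤ 0.01
2/2^n ≤ 0.01
2^n ≥ 200
n ≥ log₂(200) = 7.64
n ≥ 8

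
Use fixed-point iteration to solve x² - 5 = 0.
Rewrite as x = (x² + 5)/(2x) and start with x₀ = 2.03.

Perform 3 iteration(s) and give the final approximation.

Equation: x² - 5 = 0
Fixed-point form: x = (x² + 5)/(2x)
x₀ = 2.03

x_1 = g(2.030000) = 2.246527
x_2 = g(2.246527) = 2.236092
x_3 = g(2.236092) = 2.236068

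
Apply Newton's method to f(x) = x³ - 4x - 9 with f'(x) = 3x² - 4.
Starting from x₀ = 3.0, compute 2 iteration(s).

f(x) = x³ - 4x - 9
f'(x) = 3x² - 4
x₀ = 3.0

Newton-Raphson formula: x_{n+1} = x_n - f(x_n)/f'(x_n)

Iteration 1:
  f(3.000000) = 6.000000
  f'(3.000000) = 23.000000
  x_1 = 3.000000 - 6.000000/23.000000 = 2.739130
Iteration 2:
  f(2.739130) = 0.594723
  f'(2.739130) = 18.508507
  x_2 = 2.739130 - 0.594723/18.508507 = 2.706998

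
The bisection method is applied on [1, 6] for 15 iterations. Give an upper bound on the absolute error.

Bisection error bound: |error| ≤ (b-a)/2^n
|error| ≤ (6 - 1)/2^15 = 5/2^15
|error| ≤ 0.0001525879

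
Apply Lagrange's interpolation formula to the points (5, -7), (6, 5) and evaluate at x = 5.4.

Lagrange interpolation formula:
P(x) = Σ yᵢ × Lᵢ(x)
where Lᵢ(x) = Π_{j≠i} (x - xⱼ)/(xᵢ - xⱼ)

L_0(5.4) = (5.4 - 6)/(5 - 6) = 0.600000
L_1(5.4) = (5.4 - 5)/(6 - 5) = 0.400000

P(5.4) = (-7)×L_0(5.4) + 5×L_1(5.4)
P(5.4) = -2.200000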